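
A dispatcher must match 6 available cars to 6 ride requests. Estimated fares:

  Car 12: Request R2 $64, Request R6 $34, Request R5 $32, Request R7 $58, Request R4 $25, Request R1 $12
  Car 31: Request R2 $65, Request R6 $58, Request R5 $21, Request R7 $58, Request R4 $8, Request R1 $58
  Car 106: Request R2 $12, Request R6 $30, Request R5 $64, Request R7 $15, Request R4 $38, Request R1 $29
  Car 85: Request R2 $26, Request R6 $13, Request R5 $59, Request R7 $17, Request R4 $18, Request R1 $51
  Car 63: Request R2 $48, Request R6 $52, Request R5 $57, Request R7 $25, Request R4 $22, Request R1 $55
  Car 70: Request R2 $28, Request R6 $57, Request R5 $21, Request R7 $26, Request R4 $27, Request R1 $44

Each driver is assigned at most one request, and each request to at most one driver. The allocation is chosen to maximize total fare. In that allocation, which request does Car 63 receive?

Car 63 receives Request R1.

Optimal: Car 12→Request R7 ($58), Car 31→Request R2 ($65), Car 106→Request R4 ($38), Car 85→Request R5 ($59), Car 63→Request R1 ($55), Car 70→Request R6 ($57) — total 58+65+38+59+55+57 = $332.
Column-greedy (each request in turn goes to its best remaining driver) gives $317, worse by 15.
Next-best assignment: Car 12→Request R2, Car 31→Request R7, Car 106→Request R4, Car 85→Request R5, Car 63→Request R1, Car 70→Request R6 = $331.
Swapping Car 12↔Car 85 (Car 12→Request R5 $32, Car 85→Request R7 $17) loses 68.
Car 63's own top request is Request R5 ($57), but forcing Car 63→Request R5 and reassigning the rest optimally gives only $326 — worse by 6.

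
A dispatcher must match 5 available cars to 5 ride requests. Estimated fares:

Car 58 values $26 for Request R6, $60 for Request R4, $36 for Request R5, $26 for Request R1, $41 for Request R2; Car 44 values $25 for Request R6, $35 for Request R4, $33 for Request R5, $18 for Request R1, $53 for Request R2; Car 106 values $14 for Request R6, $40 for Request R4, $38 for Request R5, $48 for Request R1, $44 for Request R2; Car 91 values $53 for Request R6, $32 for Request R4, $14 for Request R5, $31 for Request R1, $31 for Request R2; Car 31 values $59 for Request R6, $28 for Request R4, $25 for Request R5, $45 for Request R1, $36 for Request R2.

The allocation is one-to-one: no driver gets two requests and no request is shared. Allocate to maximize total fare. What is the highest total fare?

This is a one-to-one assignment (maximum-weight bipartite matching).
Optimal: Car 58→Request R4 ($60), Car 44→Request R2 ($53), Car 106→Request R5 ($38), Car 91→Request R6 ($53), Car 31→Request R1 ($45) — total 60+53+38+53+45 = $249.
Row-greedy (each driver in turn takes its best remaining request) gives $239, worse by 10.
Next-best assignment: Car 58→Request R4, Car 44→Request R2, Car 106→Request R5, Car 91→Request R1, Car 31→Request R6 = $241.
Swapping Car 44↔Car 58 (Car 44→Request R4 $35, Car 58→Request R2 $41) loses 37.
Checked against all permutations: $249 is optimal.

Max total: $249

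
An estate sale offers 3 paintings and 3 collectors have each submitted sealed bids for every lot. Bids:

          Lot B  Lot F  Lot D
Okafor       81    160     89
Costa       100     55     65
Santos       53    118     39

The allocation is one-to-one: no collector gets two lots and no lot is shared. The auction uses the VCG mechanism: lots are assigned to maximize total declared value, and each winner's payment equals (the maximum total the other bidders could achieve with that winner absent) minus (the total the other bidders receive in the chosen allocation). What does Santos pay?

Santos pays $71.

Efficient allocation: Okafor→Lot D ($89), Costa→Lot B ($100), Santos→Lot F ($118); total welfare W = $307.
Santos receives Lot F at value $118, so the others get W − 118 = $189.
Without Santos: best allocation of the remaining 2 bidders over all 3 lots is Okafor→Lot F ($160), Costa→Lot B ($100), total $260.
VCG payment = (others' best without Santos) − (others' welfare with Santos) = 260 − 189 = $71.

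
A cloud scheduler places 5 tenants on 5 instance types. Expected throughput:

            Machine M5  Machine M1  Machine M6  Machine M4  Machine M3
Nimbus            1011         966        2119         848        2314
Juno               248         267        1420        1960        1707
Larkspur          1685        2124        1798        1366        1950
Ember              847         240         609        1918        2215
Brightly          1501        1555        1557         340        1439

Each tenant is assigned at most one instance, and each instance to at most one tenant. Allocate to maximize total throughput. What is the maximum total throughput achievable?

Max total: 9919 ops/s

Optimal: Nimbus→Machine M6 (2119 ops/s), Juno→Machine M4 (1960 ops/s), Larkspur→Machine M1 (2124 ops/s), Ember→Machine M3 (2215 ops/s), Brightly→Machine M5 (1501 ops/s) — total 2119+1960+2124+2215+1501 = 9919 ops/s.
Swapping Juno↔Ember (Juno→Machine M3 1707 ops/s, Ember→Machine M4 1918 ops/s) loses 550.
Checked against all permutations: 9919 ops/s is optimal.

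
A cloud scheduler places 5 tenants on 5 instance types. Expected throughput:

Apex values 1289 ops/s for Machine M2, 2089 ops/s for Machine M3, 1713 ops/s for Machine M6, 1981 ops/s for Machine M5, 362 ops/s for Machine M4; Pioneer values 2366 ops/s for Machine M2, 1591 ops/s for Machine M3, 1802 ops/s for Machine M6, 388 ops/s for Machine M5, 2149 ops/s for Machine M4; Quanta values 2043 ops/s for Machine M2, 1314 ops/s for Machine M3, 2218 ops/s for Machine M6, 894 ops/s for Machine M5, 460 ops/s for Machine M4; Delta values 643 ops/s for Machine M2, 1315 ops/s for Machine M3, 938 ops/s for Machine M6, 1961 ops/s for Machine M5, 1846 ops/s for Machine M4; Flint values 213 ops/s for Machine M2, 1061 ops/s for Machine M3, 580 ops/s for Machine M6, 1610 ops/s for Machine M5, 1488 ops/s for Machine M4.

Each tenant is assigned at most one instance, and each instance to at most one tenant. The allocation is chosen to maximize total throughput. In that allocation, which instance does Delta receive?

Delta receives Machine M4.

Optimal: Apex→Machine M3 (2089 ops/s), Pioneer→Machine M2 (2366 ops/s), Quanta→Machine M6 (2218 ops/s), Delta→Machine M4 (1846 ops/s), Flint→Machine M5 (1610 ops/s) — total 2089+2366+2218+1846+1610 = 10129 ops/s.
Next-best assignment: Apex→Machine M3, Pioneer→Machine M2, Quanta→Machine M6, Delta→Machine M5, Flint→Machine M4 = 10122 ops/s.
Delta's own top instance is Machine M5 (1961 ops/s), but forcing Delta→Machine M5 and reassigning the rest optimally gives only 10122 ops/s — worse by 7.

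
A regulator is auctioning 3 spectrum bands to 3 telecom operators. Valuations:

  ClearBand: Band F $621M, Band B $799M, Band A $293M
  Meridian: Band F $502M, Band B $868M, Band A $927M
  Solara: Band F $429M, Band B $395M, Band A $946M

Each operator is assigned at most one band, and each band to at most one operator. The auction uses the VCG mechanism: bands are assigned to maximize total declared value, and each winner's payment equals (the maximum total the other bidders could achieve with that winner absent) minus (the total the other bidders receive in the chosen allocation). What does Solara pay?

Solara pays $237M.

Efficient allocation: ClearBand→Band F ($621M), Meridian→Band B ($868M), Solara→Band A ($946M); total welfare W = $2435M.
Solara receives Band A at value $946M, so the others get W − 946 = $1489M.
Without Solara: best allocation of the remaining 2 bidders over all 3 bands is ClearBand→Band B ($799M), Meridian→Band A ($927M), total $1726M.
VCG payment = (others' best without Solara) − (others' welfare with Solara) = 1726 − 1489 = $237M.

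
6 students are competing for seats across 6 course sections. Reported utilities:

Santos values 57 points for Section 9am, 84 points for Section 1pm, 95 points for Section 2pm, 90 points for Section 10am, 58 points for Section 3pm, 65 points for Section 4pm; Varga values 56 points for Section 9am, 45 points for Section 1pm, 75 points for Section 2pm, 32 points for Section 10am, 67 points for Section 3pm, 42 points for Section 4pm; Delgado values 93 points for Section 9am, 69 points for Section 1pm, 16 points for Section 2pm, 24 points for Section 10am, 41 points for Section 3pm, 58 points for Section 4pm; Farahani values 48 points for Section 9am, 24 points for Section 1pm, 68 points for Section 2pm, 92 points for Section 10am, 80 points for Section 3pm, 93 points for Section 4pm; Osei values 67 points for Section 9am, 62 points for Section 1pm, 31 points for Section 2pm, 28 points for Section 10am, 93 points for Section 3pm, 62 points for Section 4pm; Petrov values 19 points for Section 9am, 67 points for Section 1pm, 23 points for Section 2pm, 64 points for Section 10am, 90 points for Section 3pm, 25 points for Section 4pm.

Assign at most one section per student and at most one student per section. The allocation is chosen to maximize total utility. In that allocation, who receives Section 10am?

This is a one-to-one assignment (maximum-weight bipartite matching).
Optimal: Santos→Section 10am (90 points), Varga→Section 2pm (75 points), Delgado→Section 9am (93 points), Farahani→Section 4pm (93 points), Osei→Section 3pm (93 points), Petrov→Section 1pm (67 points) — total 90+75+93+93+93+67 = 511 points.
Column-greedy (each section in turn goes to its best remaining student) gives 462 points, worse by 49.
Every other assignment is strictly worse.
Santos's own top section is Section 2pm (95 points), but forcing Santos→Section 2pm and reassigning the rest optimally gives only 483 points — worse by 28.

Santos receives Section 10am.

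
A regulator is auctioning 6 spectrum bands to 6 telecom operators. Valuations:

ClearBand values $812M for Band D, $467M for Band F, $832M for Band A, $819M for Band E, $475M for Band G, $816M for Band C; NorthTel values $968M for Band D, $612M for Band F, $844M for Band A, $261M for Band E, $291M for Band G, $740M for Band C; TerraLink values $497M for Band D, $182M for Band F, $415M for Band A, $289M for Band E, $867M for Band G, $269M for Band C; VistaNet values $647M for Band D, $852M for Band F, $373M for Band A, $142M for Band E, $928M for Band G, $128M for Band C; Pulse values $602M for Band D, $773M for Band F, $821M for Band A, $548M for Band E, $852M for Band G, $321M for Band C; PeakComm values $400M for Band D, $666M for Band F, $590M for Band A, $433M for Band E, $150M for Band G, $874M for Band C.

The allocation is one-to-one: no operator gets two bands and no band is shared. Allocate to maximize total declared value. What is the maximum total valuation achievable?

Optimal: ClearBand→Band E ($819M), NorthTel→Band D ($968M), TerraLink→Band G ($867M), VistaNet→Band F ($852M), Pulse→Band A ($821M), PeakComm→Band C ($874M) — total 819+968+867+852+821+874 = $5201M.
Row-greedy (each operator in turn takes its best remaining band) gives $4941M, worse by 260.
Next-best assignment: ClearBand→Band A, NorthTel→Band D, TerraLink→Band G, VistaNet→Band F, Pulse→Band E, PeakComm→Band C = $4941M.

Maximum total: $5201M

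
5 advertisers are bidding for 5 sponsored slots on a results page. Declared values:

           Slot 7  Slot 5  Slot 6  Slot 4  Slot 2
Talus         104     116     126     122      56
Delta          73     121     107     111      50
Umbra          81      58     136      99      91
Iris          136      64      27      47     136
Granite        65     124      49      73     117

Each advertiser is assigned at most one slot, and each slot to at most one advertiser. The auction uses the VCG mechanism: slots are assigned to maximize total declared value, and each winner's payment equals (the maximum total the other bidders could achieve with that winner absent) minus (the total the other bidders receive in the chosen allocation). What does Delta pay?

Delta pays $7.

Efficient allocation: Talus→Slot 4 ($122), Delta→Slot 5 ($121), Umbra→Slot 6 ($136), Iris→Slot 7 ($136), Granite→Slot 2 ($117); total welfare W = $632.
Delta receives Slot 5 at value $121, so the others get W − 121 = $511.
Without Delta: best allocation of the remaining 4 bidders over all 5 slots is Talus→Slot 4 ($122), Umbra→Slot 6 ($136), Iris→Slot 7 ($136), Granite→Slot 5 ($124), total $518.
VCG payment = (others' best without Delta) − (others' welfare with Delta) = 518 − 511 = $7.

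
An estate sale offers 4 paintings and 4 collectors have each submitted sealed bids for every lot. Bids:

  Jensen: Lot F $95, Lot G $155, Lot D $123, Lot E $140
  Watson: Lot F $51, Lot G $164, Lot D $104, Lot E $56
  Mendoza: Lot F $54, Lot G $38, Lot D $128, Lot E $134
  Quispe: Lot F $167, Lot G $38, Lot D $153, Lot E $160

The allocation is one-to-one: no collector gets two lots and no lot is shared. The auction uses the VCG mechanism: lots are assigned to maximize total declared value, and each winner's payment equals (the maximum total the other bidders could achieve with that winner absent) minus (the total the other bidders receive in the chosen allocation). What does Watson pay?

Efficient allocation: Jensen→Lot E ($140), Watson→Lot G ($164), Mendoza→Lot D ($128), Quispe→Lot F ($167); total welfare W = $599.
Watson receives Lot G at value $164, so the others get W − 164 = $435.
Without Watson: best allocation of the remaining 3 bidders over all 4 lots is Jensen→Lot G ($155), Mendoza→Lot E ($134), Quispe→Lot F ($167), total $456.
VCG payment = (others' best without Watson) − (others' welfare with Watson) = 456 − 435 = $21.

Watson pays $21.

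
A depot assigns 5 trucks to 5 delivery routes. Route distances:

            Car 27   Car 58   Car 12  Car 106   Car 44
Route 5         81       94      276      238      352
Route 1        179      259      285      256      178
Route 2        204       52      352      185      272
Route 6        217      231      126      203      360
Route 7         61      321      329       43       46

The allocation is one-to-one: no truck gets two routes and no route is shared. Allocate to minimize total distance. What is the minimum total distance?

Minimum total: 480 km

This is the linear assignment problem.
Optimal: Car 27→Route 5 (81 km), Car 58→Route 2 (52 km), Car 12→Route 6 (126 km), Car 106→Route 7 (43 km), Car 44→Route 1 (178 km) — total 81+52+126+43+178 = 480 km.
Row-greedy (each truck in turn takes its cheapest remaining route) gives 655 km, worse by 175.
Next-best assignment: Car 27→Route 5, Car 58→Route 2, Car 12→Route 6, Car 106→Route 1, Car 44→Route 7 = 561 km.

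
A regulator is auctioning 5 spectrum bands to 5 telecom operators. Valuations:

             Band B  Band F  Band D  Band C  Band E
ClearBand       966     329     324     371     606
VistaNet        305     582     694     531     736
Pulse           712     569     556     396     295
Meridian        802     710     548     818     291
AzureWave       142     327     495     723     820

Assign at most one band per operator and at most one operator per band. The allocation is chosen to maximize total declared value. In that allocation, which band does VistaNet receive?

VistaNet receives Band D.

Optimal: ClearBand→Band B ($966M), VistaNet→Band D ($694M), Pulse→Band F ($569M), Meridian→Band C ($818M), AzureWave→Band E ($820M) — total 966+694+569+818+820 = $3867M.
Row-greedy (each operator in turn takes its best remaining band) gives $3584M, worse by 283.
Next-best assignment: ClearBand→Band B, VistaNet→Band F, Pulse→Band D, Meridian→Band C, AzureWave→Band E = $3742M.
VistaNet's own top band is Band E ($736M), but forcing VistaNet→Band E and reassigning the rest optimally gives only $3691M — worse by 176.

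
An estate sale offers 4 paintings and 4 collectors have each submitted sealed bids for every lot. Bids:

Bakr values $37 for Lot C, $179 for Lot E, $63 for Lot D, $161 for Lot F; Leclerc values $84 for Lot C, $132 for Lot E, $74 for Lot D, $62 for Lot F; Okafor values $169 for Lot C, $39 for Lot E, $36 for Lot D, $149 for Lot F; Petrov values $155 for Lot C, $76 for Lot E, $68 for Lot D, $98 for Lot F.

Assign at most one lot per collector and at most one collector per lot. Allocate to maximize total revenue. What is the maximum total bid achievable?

Maximum total: $557

Optimal: Bakr→Lot E ($179), Leclerc→Lot D ($74), Okafor→Lot F ($149), Petrov→Lot C ($155) — total 179+74+149+155 = $557.
No other one-to-one assignment exceeds $557.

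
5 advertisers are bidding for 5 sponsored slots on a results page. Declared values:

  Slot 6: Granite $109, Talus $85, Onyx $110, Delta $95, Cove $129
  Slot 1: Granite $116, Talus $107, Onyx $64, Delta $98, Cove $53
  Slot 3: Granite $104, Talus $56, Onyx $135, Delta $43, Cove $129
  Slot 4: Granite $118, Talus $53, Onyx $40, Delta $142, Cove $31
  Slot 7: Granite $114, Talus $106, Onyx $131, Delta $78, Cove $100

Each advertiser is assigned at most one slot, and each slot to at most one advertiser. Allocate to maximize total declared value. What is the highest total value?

Optimal: Granite→Slot 1 ($116), Talus→Slot 7 ($106), Onyx→Slot 3 ($135), Delta→Slot 4 ($142), Cove→Slot 6 ($129) — total 116+106+135+142+129 = $628.
Row-greedy (each advertiser in turn takes its best remaining slot) gives $555, worse by 73.
Every other assignment is strictly worse.

Maximum total: $628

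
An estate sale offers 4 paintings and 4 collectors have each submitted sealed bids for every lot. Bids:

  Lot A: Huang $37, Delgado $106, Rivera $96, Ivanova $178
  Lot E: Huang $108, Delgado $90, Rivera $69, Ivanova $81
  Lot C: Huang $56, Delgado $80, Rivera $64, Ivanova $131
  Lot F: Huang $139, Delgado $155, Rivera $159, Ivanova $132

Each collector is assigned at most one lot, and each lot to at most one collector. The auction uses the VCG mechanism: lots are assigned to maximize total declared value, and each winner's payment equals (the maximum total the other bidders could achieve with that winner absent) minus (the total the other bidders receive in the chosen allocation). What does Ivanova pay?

Efficient allocation: Huang→Lot E ($108), Delgado→Lot C ($80), Rivera→Lot F ($159), Ivanova→Lot A ($178); total welfare W = $525.
Ivanova receives Lot A at value $178, so the others get W − 178 = $347.
Without Ivanova: best allocation of the remaining 3 bidders over all 4 lots is Huang→Lot E ($108), Delgado→Lot A ($106), Rivera→Lot F ($159), total $373.
VCG payment = (others' best without Ivanova) − (others' welfare with Ivanova) = 373 − 347 = $26.

Ivanova pays $26.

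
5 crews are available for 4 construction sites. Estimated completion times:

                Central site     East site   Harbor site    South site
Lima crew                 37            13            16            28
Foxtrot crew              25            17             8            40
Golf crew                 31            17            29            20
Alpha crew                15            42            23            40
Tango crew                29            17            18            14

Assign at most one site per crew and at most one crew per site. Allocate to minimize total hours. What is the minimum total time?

Minimum total: 50 hours

Treat this as an assignment problem: match each crew to one site.
Optimal: Alpha crew→Central site (15 hours), Lima crew→East site (13 hours), Foxtrot crew→Harbor site (8 hours), Tango crew→South site (14 hours) — total 15+13+8+14 = 50 hours.
Row-greedy (each crew in turn takes its cheapest remaining site) gives 56 hours, worse by 6.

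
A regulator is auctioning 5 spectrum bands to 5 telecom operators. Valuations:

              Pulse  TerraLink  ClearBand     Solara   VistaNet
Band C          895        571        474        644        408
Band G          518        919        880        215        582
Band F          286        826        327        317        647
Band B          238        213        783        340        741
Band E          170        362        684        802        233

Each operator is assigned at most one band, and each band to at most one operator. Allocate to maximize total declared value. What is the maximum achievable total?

Max total: $4144M

Optimal: Pulse→Band C ($895M), TerraLink→Band F ($826M), ClearBand→Band G ($880M), Solara→Band E ($802M), VistaNet→Band B ($741M) — total 895+826+880+802+741 = $4144M.
Row-greedy (each operator in turn takes its best remaining band) gives $4046M, worse by 98.
Next-best assignment: Pulse→Band C, TerraLink→Band G, ClearBand→Band B, Solara→Band E, VistaNet→Band F = $4046M.
Swapping TerraLink↔Pulse (TerraLink→Band C $571M, Pulse→Band F $286M) loses 864.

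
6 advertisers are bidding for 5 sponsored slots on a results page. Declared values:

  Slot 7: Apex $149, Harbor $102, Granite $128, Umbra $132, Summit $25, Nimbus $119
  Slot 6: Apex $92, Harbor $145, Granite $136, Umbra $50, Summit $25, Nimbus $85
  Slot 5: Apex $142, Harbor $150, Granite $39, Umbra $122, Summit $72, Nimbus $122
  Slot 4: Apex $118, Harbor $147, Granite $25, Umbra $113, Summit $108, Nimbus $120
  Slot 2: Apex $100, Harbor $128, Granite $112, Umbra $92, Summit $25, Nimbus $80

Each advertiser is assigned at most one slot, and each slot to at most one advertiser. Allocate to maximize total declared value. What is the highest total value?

Treat this as an assignment problem: match each advertiser to one slot.
Optimal: Umbra→Slot 7 ($132), Granite→Slot 6 ($136), Apex→Slot 5 ($142), Nimbus→Slot 4 ($120), Harbor→Slot 2 ($128) — total 132+136+142+120+128 = $658.
Max-entry greedy (repeatedly take the single best remaining cell) gives $647, worse by 11.

Maximum total: $658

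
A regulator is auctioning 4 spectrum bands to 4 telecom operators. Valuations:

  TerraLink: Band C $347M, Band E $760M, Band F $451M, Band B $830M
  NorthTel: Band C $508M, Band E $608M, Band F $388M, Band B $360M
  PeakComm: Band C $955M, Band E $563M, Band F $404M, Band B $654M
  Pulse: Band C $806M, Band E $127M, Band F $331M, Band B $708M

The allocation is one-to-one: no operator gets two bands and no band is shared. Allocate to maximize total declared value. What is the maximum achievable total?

Max total: $2811M

Optimal: TerraLink→Band E ($760M), NorthTel→Band F ($388M), PeakComm→Band C ($955M), Pulse→Band B ($708M) — total 760+388+955+708 = $2811M.
Max-entry greedy (repeatedly take the single best remaining cell) gives $2724M, worse by 87.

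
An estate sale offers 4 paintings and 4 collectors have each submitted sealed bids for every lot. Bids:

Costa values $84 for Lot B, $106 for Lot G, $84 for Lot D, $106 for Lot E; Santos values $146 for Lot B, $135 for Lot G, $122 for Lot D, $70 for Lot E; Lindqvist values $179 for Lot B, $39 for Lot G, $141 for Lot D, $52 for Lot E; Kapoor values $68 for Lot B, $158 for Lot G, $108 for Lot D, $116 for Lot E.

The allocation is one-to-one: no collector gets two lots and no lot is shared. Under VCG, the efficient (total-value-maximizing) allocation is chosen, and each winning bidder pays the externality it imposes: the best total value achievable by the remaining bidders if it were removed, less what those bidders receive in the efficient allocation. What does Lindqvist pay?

Efficient allocation: Costa→Lot E ($106), Santos→Lot D ($122), Lindqvist→Lot B ($179), Kapoor→Lot G ($158); total welfare W = $565.
Lindqvist receives Lot B at value $179, so the others get W − 179 = $386.
Without Lindqvist: best allocation of the remaining 3 bidders over all 4 lots is Costa→Lot E ($106), Santos→Lot B ($146), Kapoor→Lot G ($158), total $410.
VCG payment = (others' best without Lindqvist) − (others' welfare with Lindqvist) = 410 − 386 = $24.

Lindqvist pays $24.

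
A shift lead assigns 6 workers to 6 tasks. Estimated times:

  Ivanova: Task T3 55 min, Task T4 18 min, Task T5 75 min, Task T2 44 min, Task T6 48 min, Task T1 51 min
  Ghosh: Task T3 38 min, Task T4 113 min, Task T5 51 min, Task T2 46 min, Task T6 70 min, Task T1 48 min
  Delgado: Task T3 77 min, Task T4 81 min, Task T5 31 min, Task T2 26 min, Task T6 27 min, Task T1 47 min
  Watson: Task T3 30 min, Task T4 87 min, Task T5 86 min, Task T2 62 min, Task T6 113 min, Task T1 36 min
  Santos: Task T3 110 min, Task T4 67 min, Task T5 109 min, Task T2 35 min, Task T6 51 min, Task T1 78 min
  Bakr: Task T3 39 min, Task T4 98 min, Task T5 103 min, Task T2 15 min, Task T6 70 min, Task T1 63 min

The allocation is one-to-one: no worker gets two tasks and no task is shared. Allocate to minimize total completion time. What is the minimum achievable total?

Minimum total: 189 min

This is a one-to-one assignment (minimum-cost bipartite matching).
Optimal: Ivanova→Task T4 (18 min), Ghosh→Task T3 (38 min), Delgado→Task T5 (31 min), Watson→Task T1 (36 min), Santos→Task T6 (51 min), Bakr→Task T2 (15 min) — total 18+38+31+36+51+15 = 189 min.
Row-greedy (each worker in turn takes its cheapest remaining task) gives 272 min, worse by 83.
No other one-to-one assignment undercuts 189 min.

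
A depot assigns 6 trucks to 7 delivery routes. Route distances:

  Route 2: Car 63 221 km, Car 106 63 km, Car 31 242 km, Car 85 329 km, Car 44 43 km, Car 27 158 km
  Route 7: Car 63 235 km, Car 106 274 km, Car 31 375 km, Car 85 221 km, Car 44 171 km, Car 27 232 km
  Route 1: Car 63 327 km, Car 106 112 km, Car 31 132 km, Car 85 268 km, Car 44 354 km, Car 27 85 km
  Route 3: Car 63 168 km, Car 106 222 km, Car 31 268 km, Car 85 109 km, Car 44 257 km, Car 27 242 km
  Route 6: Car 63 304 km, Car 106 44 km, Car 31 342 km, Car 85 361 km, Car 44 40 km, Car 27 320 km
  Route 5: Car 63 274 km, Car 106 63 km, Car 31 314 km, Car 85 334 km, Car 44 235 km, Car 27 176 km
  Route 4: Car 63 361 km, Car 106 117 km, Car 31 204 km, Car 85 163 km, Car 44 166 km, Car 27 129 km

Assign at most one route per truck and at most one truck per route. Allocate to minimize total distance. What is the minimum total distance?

Minimum total: 692 km

Optimal: Car 63→Route 7 (235 km), Car 106→Route 6 (44 km), Car 31→Route 1 (132 km), Car 85→Route 3 (109 km), Car 44→Route 2 (43 km), Car 27→Route 4 (129 km) — total 235+44+132+109+43+129 = 692 km.
Row-greedy (each truck in turn takes its cheapest remaining route) gives 726 km, worse by 34.
Next-best assignment: Car 63→Route 2, Car 106→Route 5, Car 31→Route 1, Car 85→Route 3, Car 44→Route 6, Car 27→Route 4 = 694 km.
No other one-to-one assignment undercuts 692 km.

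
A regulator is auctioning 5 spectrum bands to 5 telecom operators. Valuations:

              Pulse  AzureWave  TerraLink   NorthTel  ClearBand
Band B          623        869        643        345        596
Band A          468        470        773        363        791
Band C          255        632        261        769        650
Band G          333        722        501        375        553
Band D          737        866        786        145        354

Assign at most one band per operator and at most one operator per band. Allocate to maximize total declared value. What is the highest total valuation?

Optimal: Pulse→Band D ($737M), AzureWave→Band B ($869M), TerraLink→Band A ($773M), NorthTel→Band C ($769M), ClearBand→Band G ($553M) — total 737+869+773+769+553 = $3701M.
Max-entry greedy (repeatedly take the single best remaining cell) gives $3548M, worse by 153.
Next-best assignment: Pulse→Band B, AzureWave→Band G, TerraLink→Band D, NorthTel→Band C, ClearBand→Band A = $3691M.
Swapping AzureWave↔ClearBand (AzureWave→Band G $722M, ClearBand→Band B $596M) loses 104.

Maximum total: $3701M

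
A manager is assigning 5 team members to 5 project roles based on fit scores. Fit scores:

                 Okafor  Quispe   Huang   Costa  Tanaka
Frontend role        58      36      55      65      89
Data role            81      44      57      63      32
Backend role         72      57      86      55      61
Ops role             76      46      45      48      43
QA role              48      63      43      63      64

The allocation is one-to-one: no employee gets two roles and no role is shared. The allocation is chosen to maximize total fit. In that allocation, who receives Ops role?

Okafor receives Ops role.

Optimal: Okafor→Ops role (76 pts), Quispe→QA role (63 pts), Huang→Backend role (86 pts), Costa→Data role (63 pts), Tanaka→Frontend role (89 pts) — total 76+63+86+63+89 = 377 pts.
Column-greedy (each role in turn goes to its best remaining employee) gives 367 pts, worse by 10.
Next-best assignment: Okafor→Data role, Quispe→QA role, Huang→Backend role, Costa→Ops role, Tanaka→Frontend role = 367 pts.
Okafor's own top role is Data role (81 pts), but forcing Okafor→Data role and reassigning the rest optimally gives only 367 pts — worse by 10.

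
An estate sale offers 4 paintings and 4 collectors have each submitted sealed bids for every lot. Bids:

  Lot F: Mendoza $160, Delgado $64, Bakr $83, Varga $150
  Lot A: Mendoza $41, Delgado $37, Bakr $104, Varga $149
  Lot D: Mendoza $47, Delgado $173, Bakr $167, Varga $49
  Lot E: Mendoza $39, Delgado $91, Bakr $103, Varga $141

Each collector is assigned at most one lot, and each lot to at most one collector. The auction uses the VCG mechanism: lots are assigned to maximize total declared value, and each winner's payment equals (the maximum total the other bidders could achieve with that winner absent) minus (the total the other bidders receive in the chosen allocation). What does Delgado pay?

Delgado pays $64.

Efficient allocation: Mendoza→Lot F ($160), Delgado→Lot D ($173), Bakr→Lot E ($103), Varga→Lot A ($149); total welfare W = $585.
Delgado receives Lot D at value $173, so the others get W − 173 = $412.
Without Delgado: best allocation of the remaining 3 bidders over all 4 lots is Mendoza→Lot F ($160), Bakr→Lot D ($167), Varga→Lot A ($149), total $476.
VCG payment = (others' best without Delgado) − (others' welfare with Delgado) = 476 − 412 = $64.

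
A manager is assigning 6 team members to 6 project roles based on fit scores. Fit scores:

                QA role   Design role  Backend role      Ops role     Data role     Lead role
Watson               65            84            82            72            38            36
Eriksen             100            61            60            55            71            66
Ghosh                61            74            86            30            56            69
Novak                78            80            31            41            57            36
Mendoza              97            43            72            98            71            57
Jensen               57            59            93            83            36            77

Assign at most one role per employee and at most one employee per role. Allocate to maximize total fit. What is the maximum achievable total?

Maximum total: 502 pts

Optimal: Watson→Design role (84 pts), Eriksen→QA role (100 pts), Ghosh→Backend role (86 pts), Novak→Data role (57 pts), Mendoza→Ops role (98 pts), Jensen→Lead role (77 pts) — total 84+100+86+57+98+77 = 502 pts.
Max-entry greedy (repeatedly take the single best remaining cell) gives 501 pts, worse by 1.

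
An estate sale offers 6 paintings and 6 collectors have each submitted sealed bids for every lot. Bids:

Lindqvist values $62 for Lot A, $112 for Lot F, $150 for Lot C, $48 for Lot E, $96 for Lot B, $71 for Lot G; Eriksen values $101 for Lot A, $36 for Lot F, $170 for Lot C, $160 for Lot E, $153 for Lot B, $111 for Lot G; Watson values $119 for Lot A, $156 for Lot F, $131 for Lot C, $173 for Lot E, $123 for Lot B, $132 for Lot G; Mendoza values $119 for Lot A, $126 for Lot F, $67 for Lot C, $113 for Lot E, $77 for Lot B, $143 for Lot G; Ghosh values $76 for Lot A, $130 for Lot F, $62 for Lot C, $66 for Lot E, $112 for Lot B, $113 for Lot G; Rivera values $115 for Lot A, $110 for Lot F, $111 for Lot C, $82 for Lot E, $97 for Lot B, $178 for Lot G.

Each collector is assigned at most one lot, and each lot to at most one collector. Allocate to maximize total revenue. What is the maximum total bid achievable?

Optimal: Lindqvist→Lot C ($150), Eriksen→Lot B ($153), Watson→Lot E ($173), Mendoza→Lot A ($119), Ghosh→Lot F ($130), Rivera→Lot G ($178) — total 150+153+173+119+130+178 = $903.
Column-greedy (each lot in turn goes to its best remaining collector) gives $700, worse by 203.
Next-best assignment: Lindqvist→Lot C, Eriksen→Lot E, Watson→Lot F, Mendoza→Lot A, Ghosh→Lot B, Rivera→Lot G = $875.
Swapping Eriksen↔Watson (Eriksen→Lot E $160, Watson→Lot B $123) loses 43.
No other one-to-one assignment exceeds $903.

Max total: $903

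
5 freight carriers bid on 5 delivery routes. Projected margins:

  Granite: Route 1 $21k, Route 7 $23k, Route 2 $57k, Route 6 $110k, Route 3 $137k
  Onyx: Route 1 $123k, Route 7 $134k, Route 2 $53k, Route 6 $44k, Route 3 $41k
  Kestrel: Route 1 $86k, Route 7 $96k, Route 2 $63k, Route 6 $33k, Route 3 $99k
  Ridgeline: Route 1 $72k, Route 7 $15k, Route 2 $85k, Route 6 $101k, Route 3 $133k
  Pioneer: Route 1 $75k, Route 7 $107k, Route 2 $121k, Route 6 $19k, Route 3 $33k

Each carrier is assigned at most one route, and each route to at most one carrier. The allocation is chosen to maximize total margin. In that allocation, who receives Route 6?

Granite receives Route 6.

Optimal: Granite→Route 6 ($110k), Onyx→Route 7 ($134k), Kestrel→Route 1 ($86k), Ridgeline→Route 3 ($133k), Pioneer→Route 2 ($121k) — total 110+134+86+133+121 = $584k.
Row-greedy (each carrier in turn takes its best remaining route) gives $579k, worse by 5.
Next-best assignment: Granite→Route 6, Onyx→Route 1, Kestrel→Route 7, Ridgeline→Route 3, Pioneer→Route 2 = $583k.
Granite's own top route is Route 3 ($137k), but forcing Granite→Route 3 and reassigning the rest optimally gives only $579k — worse by 5.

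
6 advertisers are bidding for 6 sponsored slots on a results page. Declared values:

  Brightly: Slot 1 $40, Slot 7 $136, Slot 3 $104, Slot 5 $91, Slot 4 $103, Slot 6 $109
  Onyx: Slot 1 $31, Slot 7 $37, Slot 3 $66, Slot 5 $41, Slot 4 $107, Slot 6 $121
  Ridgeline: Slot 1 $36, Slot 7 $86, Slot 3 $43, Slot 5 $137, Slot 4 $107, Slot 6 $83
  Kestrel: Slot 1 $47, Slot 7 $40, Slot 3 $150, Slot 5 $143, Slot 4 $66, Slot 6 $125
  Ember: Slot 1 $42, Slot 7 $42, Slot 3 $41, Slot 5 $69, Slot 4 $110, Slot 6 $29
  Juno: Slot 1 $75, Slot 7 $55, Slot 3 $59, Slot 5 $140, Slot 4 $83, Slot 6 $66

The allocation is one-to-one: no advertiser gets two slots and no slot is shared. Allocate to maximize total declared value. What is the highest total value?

This is a one-to-one assignment (maximum-weight bipartite matching).
Optimal: Brightly→Slot 7 ($136), Onyx→Slot 6 ($121), Ridgeline→Slot 5 ($137), Kestrel→Slot 3 ($150), Ember→Slot 4 ($110), Juno→Slot 1 ($75) — total 136+121+137+150+110+75 = $729.
Max-entry greedy (repeatedly take the single best remaining cell) gives $693, worse by 36.
Next-best assignment: Brightly→Slot 7, Onyx→Slot 6, Ridgeline→Slot 4, Kestrel→Slot 3, Ember→Slot 1, Juno→Slot 5 = $696.
Swapping Ember↔Kestrel (Ember→Slot 3 $41, Kestrel→Slot 4 $66) loses 153.

Maximum total: $729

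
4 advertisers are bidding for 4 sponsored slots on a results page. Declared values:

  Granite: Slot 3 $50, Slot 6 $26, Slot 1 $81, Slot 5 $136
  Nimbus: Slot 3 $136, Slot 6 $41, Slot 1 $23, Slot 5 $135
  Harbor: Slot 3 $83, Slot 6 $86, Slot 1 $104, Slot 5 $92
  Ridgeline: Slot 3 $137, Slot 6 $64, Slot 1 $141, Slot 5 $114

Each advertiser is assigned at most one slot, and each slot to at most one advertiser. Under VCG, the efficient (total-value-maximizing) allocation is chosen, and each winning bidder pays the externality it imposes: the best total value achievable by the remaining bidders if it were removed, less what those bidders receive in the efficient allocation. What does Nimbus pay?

Nimbus pays $14.

Efficient allocation: Granite→Slot 5 ($136), Nimbus→Slot 3 ($136), Harbor→Slot 6 ($86), Ridgeline→Slot 1 ($141); total welfare W = $499.
Nimbus receives Slot 3 at value $136, so the others get W − 136 = $363.
Without Nimbus: best allocation of the remaining 3 bidders over all 4 slots is Granite→Slot 5 ($136), Harbor→Slot 1 ($104), Ridgeline→Slot 3 ($137), total $377.
VCG payment = (others' best without Nimbus) − (others' welfare with Nimbus) = 377 − 363 = $14.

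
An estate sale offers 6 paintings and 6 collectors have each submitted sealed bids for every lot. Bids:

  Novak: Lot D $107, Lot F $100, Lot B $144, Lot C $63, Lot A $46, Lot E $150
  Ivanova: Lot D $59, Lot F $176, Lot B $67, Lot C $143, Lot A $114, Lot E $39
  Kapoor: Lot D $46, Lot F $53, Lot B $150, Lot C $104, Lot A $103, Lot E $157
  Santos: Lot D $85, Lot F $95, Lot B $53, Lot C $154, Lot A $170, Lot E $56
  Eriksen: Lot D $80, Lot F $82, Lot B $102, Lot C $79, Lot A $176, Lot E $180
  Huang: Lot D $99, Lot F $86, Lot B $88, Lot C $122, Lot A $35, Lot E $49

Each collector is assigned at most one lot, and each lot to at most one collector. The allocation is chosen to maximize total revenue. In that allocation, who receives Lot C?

Santos receives Lot C.

Optimal: Novak→Lot B ($144), Ivanova→Lot F ($176), Kapoor→Lot E ($157), Santos→Lot C ($154), Eriksen→Lot A ($176), Huang→Lot D ($99) — total 144+176+157+154+176+99 = $906.
Row-greedy (each collector in turn takes its best remaining lot) gives $848, worse by 58.
Every other assignment is strictly worse.
Santos's own top lot is Lot A ($170), but forcing Santos→Lot A and reassigning the rest optimally gives only $905 — worse by 1.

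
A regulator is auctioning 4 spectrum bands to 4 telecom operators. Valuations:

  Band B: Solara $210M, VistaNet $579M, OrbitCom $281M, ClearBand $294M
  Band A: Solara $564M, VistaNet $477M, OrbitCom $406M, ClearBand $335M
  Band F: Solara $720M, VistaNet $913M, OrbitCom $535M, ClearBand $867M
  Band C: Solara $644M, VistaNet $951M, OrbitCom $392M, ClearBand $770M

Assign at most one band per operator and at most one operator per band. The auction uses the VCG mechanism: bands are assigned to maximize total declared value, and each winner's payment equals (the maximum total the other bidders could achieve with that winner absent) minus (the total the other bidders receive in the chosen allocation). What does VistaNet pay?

Efficient allocation: Solara→Band A ($564M), VistaNet→Band C ($951M), OrbitCom→Band B ($281M), ClearBand→Band F ($867M); total welfare W = $2663M.
VistaNet receives Band C at value $951M, so the others get W − 951 = $1712M.
Without VistaNet: best allocation of the remaining 3 bidders over all 4 bands is Solara→Band C ($644M), OrbitCom→Band A ($406M), ClearBand→Band F ($867M), total $1917M.
VCG payment = (others' best without VistaNet) − (others' welfare with VistaNet) = 1917 − 1712 = $205M.

VistaNet pays $205M.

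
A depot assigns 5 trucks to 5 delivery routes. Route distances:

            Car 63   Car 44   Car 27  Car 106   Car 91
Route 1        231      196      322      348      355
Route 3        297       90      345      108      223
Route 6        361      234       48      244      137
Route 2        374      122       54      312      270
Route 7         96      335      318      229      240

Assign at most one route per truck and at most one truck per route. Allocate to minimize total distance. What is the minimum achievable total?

Treat this as an assignment problem: match each truck to one route.
Optimal: Car 63→Route 7 (96 km), Car 44→Route 1 (196 km), Car 27→Route 2 (54 km), Car 106→Route 3 (108 km), Car 91→Route 6 (137 km) — total 96+196+54+108+137 = 591 km.
Column-greedy (each route in turn goes to its cheapest remaining truck) gives 718 km, worse by 127.
Next-best assignment: Car 63→Route 7, Car 44→Route 1, Car 27→Route 6, Car 106→Route 3, Car 91→Route 2 = 718 km.
Swapping Car 91↔Car 44 (Car 91→Route 1 355 km, Car 44→Route 6 234 km) adds 256.

Minimum total: 591 km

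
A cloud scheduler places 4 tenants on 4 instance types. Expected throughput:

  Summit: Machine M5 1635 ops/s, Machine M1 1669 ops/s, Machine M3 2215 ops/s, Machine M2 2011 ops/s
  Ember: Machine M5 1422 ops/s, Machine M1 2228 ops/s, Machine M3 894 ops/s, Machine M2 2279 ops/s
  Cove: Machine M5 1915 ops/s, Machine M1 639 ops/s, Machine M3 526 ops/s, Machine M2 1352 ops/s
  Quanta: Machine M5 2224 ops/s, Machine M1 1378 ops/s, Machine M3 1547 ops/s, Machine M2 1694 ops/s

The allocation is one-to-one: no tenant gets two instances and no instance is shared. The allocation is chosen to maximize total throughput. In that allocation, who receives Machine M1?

This is the linear assignment problem.
Optimal: Summit→Machine M3 (2215 ops/s), Ember→Machine M1 (2228 ops/s), Cove→Machine M5 (1915 ops/s), Quanta→Machine M2 (1694 ops/s) — total 2215+2228+1915+1694 = 8052 ops/s.
Checked against all permutations: 8052 ops/s is optimal.
Ember's own top instance is Machine M2 (2279 ops/s), but forcing Ember→Machine M2 and reassigning the rest optimally gives only 7787 ops/s — worse by 265.

Ember receives Machine M1.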